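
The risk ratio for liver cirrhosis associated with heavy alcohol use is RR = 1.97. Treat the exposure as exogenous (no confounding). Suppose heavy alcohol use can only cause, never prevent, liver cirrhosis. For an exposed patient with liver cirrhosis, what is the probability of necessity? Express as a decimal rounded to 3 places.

PN ≈ 0.492

Under exogeneity and monotonicity, PN = (RR − 1) / RR = 1 − 1/RR.
PN = (1.97 − 1) / 1.97 = 0.97 / 1.97 ≈ 0.4924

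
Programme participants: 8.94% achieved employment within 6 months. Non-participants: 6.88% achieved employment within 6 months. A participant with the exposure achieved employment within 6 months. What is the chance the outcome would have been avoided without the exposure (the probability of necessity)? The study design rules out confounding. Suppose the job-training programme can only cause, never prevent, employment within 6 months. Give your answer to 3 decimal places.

p₁ = 0.0894, p₀ = 0.0688.
Under exogeneity and monotonicity, PN = (p₁ − p₀) / p₁.
PN = (0.0894 − 0.0688) / 0.0894 = 0.0206 / 0.0894 ≈ 0.2304

PN ≈ 0.230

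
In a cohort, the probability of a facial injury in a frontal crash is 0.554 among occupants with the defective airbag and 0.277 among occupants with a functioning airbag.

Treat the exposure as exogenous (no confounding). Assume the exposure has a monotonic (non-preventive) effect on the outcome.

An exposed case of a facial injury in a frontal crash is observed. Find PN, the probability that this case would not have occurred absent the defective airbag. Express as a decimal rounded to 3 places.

PN ≈ 0.500

Let p₁ = 0.554, p₀ = 0.277.
Under exogeneity and monotonicity, PN = (p₁ − p₀) / p₁.
PN = (0.554 − 0.277) / 0.554 = 0.277 / 0.554 ≈ 0.5000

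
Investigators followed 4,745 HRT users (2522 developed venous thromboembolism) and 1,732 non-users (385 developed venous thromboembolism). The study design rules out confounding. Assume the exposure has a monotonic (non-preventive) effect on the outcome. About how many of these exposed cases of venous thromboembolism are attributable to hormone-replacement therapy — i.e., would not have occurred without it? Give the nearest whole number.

about 1467 cases

p₁ = P(outcome | exposed) = 2522/4745 = 0.53151
p₀ = P(outcome | unexposed) = 385/1732 = 0.22229
PN = (p₁ − p₀)/p₁ = (0.53151 − 0.22229) / 0.53151 ≈ 0.58178.
Attributable cases ≈ PN × (exposed cases) = 0.58178 × 2522 ≈ 1467.25.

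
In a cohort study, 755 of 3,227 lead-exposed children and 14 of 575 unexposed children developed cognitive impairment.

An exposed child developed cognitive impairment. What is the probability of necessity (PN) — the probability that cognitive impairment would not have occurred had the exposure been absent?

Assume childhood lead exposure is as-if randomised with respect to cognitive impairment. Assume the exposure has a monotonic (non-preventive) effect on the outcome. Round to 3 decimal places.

PN ≈ 0.896

p₁ = P(outcome | exposed) = 755/3227 = 0.23396
p₀ = P(outcome | unexposed) = 14/575 = 0.024348
Under exogeneity and monotonicity, PN = (p₁ − p₀) / p₁.
PN = (0.23396 − 0.024348) / 0.23396 = 0.20962 / 0.23396 ≈ 0.8959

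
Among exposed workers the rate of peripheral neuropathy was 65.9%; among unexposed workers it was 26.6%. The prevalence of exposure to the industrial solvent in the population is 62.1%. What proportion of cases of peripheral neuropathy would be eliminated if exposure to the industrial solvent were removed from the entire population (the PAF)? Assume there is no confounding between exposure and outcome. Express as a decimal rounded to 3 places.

PAF ≈ 0.478

p₁ = 0.659, p₀ = 0.266.
Overall risk P(Y=1) = π·p₁ + (1−π)·p₀ = 0.621×0.659 + 0.379×0.266 = 0.51005.
Under exogeneity, PAF = [P(Y=1) − p₀] / P(Y=1).
PAF = (0.51005 − 0.266) / 0.51005 ≈ 0.4785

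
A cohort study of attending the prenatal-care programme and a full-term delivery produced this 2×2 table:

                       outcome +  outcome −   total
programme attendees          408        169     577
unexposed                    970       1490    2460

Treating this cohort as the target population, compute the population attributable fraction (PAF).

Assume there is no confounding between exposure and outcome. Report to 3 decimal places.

PAF ≈ 0.131

p₁ = P(outcome | exposed) = 408/577 = 0.70711
p₀ = P(outcome | unexposed) = 970/2460 = 0.39431
Exposure prevalence π = 577/3037 = 0.18999; overall risk P(Y=1) = 0.45374.
Under exogeneity, PAF = [P(Y=1) − p₀]/P(Y=1).
PAF = (0.45374 − 0.39431) / 0.45374 ≈ 0.1310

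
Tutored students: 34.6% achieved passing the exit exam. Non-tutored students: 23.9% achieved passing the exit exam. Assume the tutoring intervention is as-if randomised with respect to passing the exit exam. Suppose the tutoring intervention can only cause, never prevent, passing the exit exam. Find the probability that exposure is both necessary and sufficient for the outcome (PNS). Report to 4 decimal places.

PNS ≈ 0.1070

p₁ = 0.346, p₀ = 0.239.
Under exogeneity and monotonicity, PNS = p₁ − p₀.
PNS = 0.346 − 0.239 = 0.107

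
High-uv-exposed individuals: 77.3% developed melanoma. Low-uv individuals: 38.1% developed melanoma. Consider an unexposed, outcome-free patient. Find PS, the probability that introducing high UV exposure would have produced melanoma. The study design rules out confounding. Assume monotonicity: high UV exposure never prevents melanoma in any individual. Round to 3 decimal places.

p₁ = 0.773, p₀ = 0.381.
Under exogeneity and monotonicity, PS = (p₁ − p₀) / (1 − p₀).
PS = (0.773 − 0.381) / (1 − 0.381) = 0.392 / 0.619 ≈ 0.6333

PS ≈ 0.633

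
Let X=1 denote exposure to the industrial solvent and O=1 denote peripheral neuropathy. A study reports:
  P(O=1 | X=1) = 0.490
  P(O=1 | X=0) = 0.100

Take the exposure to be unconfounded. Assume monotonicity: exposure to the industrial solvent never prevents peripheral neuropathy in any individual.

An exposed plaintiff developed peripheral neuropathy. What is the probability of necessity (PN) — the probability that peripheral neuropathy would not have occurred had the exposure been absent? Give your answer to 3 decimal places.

Let p₁ = 0.49, p₀ = 0.1.
Under exogeneity and monotonicity, PN = (p₁ − p₀) / p₁.
PN = (0.49 − 0.1) / 0.49 = 0.39 / 0.49 ≈ 0.7959

PN ≈ 0.796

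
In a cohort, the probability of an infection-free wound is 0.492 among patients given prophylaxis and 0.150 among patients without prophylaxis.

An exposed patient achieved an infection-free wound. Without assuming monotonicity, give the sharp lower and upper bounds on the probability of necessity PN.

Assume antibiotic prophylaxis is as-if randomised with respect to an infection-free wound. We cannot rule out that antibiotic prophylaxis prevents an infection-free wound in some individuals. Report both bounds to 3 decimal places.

0.695 ≤ PN ≤ 1.000

Let p₁ = 0.492, p₀ = 0.15.
Under exogeneity alone the bounds on PN are max{0,(p₁−p₀)/p₁} ≤ PN ≤ min{1,(1−p₀)/p₁}.
  lower = (p₁ − p₀)/p₁ = 0.342 / 0.492 ≈ 0.6951
  upper = min{1, (1 − p₀)/p₁} = 0.85 / 0.492 ≈ 1.7276 → capped at 1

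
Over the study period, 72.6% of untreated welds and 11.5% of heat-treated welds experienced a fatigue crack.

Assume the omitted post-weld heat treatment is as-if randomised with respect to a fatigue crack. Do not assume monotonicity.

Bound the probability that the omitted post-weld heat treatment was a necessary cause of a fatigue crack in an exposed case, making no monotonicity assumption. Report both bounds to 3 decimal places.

0.842 ≤ PN ≤ 1.000

p₁ = 0.726, p₀ = 0.115.
Under exogeneity alone the bounds on PN are max{0,(p₁−p₀)/p₁} ≤ PN ≤ min{1,(1−p₀)/p₁}.
  lower = (p₁ − p₀)/p₁ = 0.611 / 0.726 ≈ 0.8416
  upper = min{1, (1 − p₀)/p₁} = 0.885 / 0.726 ≈ 1.2190 → capped at 1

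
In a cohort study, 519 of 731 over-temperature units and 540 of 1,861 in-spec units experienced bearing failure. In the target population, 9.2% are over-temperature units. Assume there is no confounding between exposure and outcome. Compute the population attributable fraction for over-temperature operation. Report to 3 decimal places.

p₁ = P(outcome | exposed) = 519/731 = 0.70999
p₀ = P(outcome | unexposed) = 540/1861 = 0.29017
Overall risk P(Y=1) = π·p₁ + (1−π)·p₀ = 0.092×0.70999 + 0.908×0.29017 = 0.32879.
Under exogeneity, PAF = [P(Y=1) − p₀] / P(Y=1).
PAF = (0.32879 − 0.29017) / 0.32879 ≈ 0.1175

PAF ≈ 0.117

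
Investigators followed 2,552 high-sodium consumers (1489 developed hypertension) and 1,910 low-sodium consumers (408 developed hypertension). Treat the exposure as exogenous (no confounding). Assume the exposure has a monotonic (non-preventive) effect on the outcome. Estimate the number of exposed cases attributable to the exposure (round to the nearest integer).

about 944 cases

p₁ = P(outcome | exposed) = 1489/2552 = 0.58346
p₀ = P(outcome | unexposed) = 408/1910 = 0.21361
PN = (p₁ − p₀)/p₁ = (0.58346 − 0.21361) / 0.58346 ≈ 0.63389.
Attributable cases ≈ PN × (exposed cases) = 0.63389 × 1489 ≈ 943.86.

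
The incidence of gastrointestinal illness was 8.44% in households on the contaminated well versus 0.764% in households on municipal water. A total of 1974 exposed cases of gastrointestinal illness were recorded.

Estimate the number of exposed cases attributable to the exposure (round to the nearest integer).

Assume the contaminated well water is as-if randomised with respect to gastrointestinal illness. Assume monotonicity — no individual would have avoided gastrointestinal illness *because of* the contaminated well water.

p₁ = 0.0844, p₀ = 0.00764.
PN = (p₁ − p₀)/p₁ = (0.0844 − 0.00764) / 0.0844 ≈ 0.90948.
Attributable cases ≈ PN × (exposed cases) = 0.90948 × 1974 ≈ 1795.31.

about 1795 cases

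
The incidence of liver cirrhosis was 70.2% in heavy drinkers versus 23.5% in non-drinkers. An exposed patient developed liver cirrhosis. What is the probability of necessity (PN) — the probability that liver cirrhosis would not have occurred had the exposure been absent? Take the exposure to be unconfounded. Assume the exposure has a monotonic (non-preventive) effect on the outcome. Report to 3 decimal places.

PN ≈ 0.665

p₁ = 0.702, p₀ = 0.235.
Under exogeneity and monotonicity, PN = (p₁ − p₀) / p₁.
PN = (0.702 − 0.235) / 0.702 = 0.467 / 0.702 ≈ 0.6652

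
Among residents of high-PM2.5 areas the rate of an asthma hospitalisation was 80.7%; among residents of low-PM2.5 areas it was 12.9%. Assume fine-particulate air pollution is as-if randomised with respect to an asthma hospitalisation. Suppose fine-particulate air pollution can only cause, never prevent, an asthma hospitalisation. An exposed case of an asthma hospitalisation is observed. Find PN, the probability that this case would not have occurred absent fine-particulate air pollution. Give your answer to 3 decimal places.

PN ≈ 0.840

p₁ = 0.807, p₀ = 0.129.
Under exogeneity and monotonicity, PN = (p₁ − p₀) / p₁.
PN = (0.807 − 0.129) / 0.807 = 0.678 / 0.807 ≈ 0.8401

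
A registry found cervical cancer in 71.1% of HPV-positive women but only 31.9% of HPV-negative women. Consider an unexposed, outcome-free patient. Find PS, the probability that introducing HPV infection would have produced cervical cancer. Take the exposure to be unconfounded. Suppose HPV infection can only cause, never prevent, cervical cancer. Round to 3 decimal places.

p₁ = 0.711, p₀ = 0.319.
Under exogeneity and monotonicity, PS = (p₁ − p₀) / (1 − p₀).
PS = (0.711 − 0.319) / (1 − 0.319) = 0.392 / 0.681 ≈ 0.5756

PS ≈ 0.576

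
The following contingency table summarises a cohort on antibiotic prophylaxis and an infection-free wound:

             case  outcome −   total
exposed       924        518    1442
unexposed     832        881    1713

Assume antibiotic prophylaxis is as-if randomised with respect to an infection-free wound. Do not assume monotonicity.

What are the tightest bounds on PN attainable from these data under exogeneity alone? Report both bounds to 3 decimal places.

p₁ = P(outcome | exposed) = 924/1442 = 0.64078
p₀ = P(outcome | unexposed) = 832/1713 = 0.4857
Under exogeneity alone the bounds on PN are max{0,(p₁−p₀)/p₁} ≤ PN ≤ min{1,(1−p₀)/p₁}.
  lower = (p₁ − p₀)/p₁ = 0.15508 / 0.64078 ≈ 0.2420
  upper = min{1, (1 − p₀)/p₁} = 0.5143 / 0.64078 ≈ 0.8026

0.242 ≤ PN ≤ 0.803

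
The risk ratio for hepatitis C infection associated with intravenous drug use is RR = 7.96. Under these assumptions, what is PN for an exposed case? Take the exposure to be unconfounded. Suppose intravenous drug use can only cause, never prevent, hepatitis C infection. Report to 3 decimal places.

PN ≈ 0.874

Under exogeneity and monotonicity, PN = (RR − 1) / RR = 1 − 1/RR.
PN = (7.96 − 1) / 7.96 = 6.96 / 7.96 ≈ 0.8744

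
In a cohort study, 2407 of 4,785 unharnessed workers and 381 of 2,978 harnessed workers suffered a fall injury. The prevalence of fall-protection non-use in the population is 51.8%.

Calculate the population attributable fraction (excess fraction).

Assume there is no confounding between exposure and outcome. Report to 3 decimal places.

PAF ≈ 0.603

p₁ = P(outcome | exposed) = 2407/4785 = 0.50303
p₀ = P(outcome | unexposed) = 381/2978 = 0.12794
Overall risk P(Y=1) = π·p₁ + (1−π)·p₀ = 0.518×0.50303 + 0.482×0.12794 = 0.32224.
Under exogeneity, PAF = [P(Y=1) − p₀] / P(Y=1).
PAF = (0.32224 − 0.12794) / 0.32224 ≈ 0.6030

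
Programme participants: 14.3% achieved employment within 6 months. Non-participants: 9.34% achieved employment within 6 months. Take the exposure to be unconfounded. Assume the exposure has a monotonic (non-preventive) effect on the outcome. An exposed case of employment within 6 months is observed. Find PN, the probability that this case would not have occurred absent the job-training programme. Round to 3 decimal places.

PN ≈ 0.347

p₁ = 0.143, p₀ = 0.0934.
Under exogeneity and monotonicity, PN = (p₁ − p₀) / p₁.
PN = (0.143 − 0.0934) / 0.143 = 0.0496 / 0.143 ≈ 0.3469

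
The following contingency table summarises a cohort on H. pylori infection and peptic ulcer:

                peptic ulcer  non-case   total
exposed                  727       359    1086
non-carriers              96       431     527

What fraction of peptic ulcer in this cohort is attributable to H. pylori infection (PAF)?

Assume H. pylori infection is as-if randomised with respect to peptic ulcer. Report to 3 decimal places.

PAF ≈ 0.643

p₁ = P(outcome | exposed) = 727/1086 = 0.66943
p₀ = P(outcome | unexposed) = 96/527 = 0.18216
Exposure prevalence π = 1086/1613 = 0.67328; overall risk P(Y=1) = 0.51023.
Under exogeneity, PAF = [P(Y=1) − p₀]/P(Y=1).
PAF = (0.51023 − 0.18216) / 0.51023 ≈ 0.6430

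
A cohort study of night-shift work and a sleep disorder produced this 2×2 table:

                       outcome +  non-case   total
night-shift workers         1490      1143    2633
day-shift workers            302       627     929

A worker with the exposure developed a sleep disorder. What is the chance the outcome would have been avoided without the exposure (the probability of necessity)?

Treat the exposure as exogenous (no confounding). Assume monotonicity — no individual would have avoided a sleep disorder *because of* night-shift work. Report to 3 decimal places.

PN ≈ 0.426

p₁ = P(outcome | exposed) = 1490/2633 = 0.56589
p₀ = P(outcome | unexposed) = 302/929 = 0.32508
Under exogeneity and monotonicity, PN = (p₁ − p₀)/p₁.
PN = (0.56589 − 0.32508) / 0.56589 ≈ 0.4255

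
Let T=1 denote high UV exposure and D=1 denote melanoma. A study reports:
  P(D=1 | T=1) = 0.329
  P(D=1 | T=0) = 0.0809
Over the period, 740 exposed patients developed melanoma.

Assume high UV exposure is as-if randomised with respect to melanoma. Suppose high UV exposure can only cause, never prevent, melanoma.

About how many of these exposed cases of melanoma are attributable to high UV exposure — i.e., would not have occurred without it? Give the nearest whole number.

Let p₁ = 0.329, p₀ = 0.0809.
PN = (p₁ − p₀)/p₁ = (0.329 − 0.0809) / 0.329 ≈ 0.75410.
Attributable cases ≈ PN × (exposed cases) = 0.75410 × 740 ≈ 558.04.

about 558 cases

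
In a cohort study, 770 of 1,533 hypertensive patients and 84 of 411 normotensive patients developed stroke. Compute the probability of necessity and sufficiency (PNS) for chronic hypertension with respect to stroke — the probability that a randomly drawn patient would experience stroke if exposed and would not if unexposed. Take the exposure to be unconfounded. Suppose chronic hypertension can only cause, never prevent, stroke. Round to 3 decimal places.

PNS ≈ 0.298

p₁ = P(outcome | exposed) = 770/1533 = 0.50228
p₀ = P(outcome | unexposed) = 84/411 = 0.20438
Under exogeneity and monotonicity, PNS = p₁ − p₀.
PNS = 0.50228 − 0.20438 = 0.2979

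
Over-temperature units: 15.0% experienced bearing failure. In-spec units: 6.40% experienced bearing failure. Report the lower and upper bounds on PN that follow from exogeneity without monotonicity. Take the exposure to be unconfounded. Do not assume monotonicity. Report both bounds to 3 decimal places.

0.573 ≤ PN ≤ 1.000

p₁ = 0.15, p₀ = 0.064.
Under exogeneity alone the bounds on PN are max{0,(p₁−p₀)/p₁} ≤ PN ≤ min{1,(1−p₀)/p₁}.
  lower = (p₁ − p₀)/p₁ = 0.086 / 0.15 ≈ 0.5733
  upper = min{1, (1 − p₀)/p₁} = 0.936 / 0.15 ≈ 6.2400 → capped at 1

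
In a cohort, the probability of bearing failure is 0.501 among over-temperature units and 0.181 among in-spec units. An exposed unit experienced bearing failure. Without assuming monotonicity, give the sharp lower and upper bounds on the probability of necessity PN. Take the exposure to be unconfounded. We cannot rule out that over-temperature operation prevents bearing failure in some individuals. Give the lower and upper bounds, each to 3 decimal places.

Let p₁ = 0.501, p₀ = 0.181.
Under exogeneity alone the bounds on PN are max{0,(p₁−p₀)/p₁} ≤ PN ≤ min{1,(1−p₀)/p₁}.
  lower = (p₁ − p₀)/p₁ = 0.32 / 0.501 ≈ 0.6387
  upper = min{1, (1 − p₀)/p₁} = 0.819 / 0.501 ≈ 1.6347 → capped at 1

0.639 ≤ PN ≤ 1.000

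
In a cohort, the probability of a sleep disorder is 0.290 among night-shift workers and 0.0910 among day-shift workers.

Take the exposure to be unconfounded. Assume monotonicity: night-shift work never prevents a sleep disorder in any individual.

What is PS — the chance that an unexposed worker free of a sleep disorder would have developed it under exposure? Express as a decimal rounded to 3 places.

PS ≈ 0.219

Let p₁ = 0.29, p₀ = 0.091.
Under exogeneity and monotonicity, PS = (p₁ − p₀) / (1 − p₀).
PS = (0.29 − 0.091) / (1 − 0.091) = 0.199 / 0.909 ≈ 0.2189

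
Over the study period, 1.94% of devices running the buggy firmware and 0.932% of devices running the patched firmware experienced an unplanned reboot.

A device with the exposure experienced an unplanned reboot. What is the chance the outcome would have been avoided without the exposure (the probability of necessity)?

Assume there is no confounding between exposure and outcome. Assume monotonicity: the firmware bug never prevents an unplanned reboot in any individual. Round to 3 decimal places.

p₁ = 0.0194, p₀ = 0.00932.
Under exogeneity and monotonicity, PN = (p₁ − p₀) / p₁.
PN = (0.0194 − 0.00932) / 0.0194 = 0.01008 / 0.0194 ≈ 0.5196

PN ≈ 0.520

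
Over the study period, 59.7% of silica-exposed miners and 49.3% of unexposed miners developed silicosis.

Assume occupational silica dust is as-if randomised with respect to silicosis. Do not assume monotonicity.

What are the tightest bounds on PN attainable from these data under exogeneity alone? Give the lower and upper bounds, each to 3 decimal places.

0.174 ≤ PN ≤ 0.849

p₁ = 0.597, p₀ = 0.493.
Under exogeneity alone the bounds on PN are max{0,(p₁−p₀)/p₁} ≤ PN ≤ min{1,(1−p₀)/p₁}.
  lower = (p₁ − p₀)/p₁ = 0.104 / 0.597 ≈ 0.1742
  upper = min{1, (1 − p₀)/p₁} = 0.507 / 0.597 ≈ 0.8492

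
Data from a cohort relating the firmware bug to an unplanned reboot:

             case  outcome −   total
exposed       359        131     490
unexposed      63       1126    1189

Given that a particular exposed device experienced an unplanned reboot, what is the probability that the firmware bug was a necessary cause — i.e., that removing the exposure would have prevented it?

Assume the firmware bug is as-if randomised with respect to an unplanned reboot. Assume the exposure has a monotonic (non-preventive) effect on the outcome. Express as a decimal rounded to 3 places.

PN ≈ 0.928

p₁ = P(outcome | exposed) = 359/490 = 0.73265
p₀ = P(outcome | unexposed) = 63/1189 = 0.052986
Under exogeneity and monotonicity, PN = (p₁ − p₀) / p₁.
PN = (0.73265 − 0.052986) / 0.73265 = 0.67967 / 0.73265 ≈ 0.9277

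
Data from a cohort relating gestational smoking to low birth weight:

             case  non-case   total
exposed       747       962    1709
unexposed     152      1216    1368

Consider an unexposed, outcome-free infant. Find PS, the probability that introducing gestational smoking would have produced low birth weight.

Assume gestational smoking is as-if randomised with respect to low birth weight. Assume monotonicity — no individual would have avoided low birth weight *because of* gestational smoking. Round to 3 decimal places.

p₁ = P(outcome | exposed) = 747/1709 = 0.4371
p₀ = P(outcome | unexposed) = 152/1368 = 0.11111
Under exogeneity and monotonicity, PS = (p₁ − p₀)/(1 − p₀).
PS = (0.4371 − 0.11111) / 0.88889 ≈ 0.3667

PS ≈ 0.367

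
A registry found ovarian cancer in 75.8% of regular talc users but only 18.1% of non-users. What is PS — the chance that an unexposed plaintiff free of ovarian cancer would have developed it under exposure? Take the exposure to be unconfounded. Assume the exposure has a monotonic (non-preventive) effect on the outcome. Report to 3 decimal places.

PS ≈ 0.705

p₁ = 0.758, p₀ = 0.181.
Under exogeneity and monotonicity, PS = (p₁ − p₀) / (1 − p₀).
PS = (0.758 − 0.181) / (1 − 0.181) = 0.577 / 0.819 ≈ 0.7045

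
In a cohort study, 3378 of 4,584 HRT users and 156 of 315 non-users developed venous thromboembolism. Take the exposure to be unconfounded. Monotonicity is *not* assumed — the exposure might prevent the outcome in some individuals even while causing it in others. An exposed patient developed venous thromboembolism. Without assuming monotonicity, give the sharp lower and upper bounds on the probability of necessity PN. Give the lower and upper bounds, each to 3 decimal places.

0.328 ≤ PN ≤ 0.685

p₁ = P(outcome | exposed) = 3378/4584 = 0.73691
p₀ = P(outcome | unexposed) = 156/315 = 0.49524
Under exogeneity alone the bounds on PN are max{0,(p₁−p₀)/p₁} ≤ PN ≤ min{1,(1−p₀)/p₁}.
  lower = (p₁ − p₀)/p₁ = 0.24167 / 0.73691 ≈ 0.3280
  upper = min{1, (1 − p₀)/p₁} = 0.50476 / 0.73691 ≈ 0.6850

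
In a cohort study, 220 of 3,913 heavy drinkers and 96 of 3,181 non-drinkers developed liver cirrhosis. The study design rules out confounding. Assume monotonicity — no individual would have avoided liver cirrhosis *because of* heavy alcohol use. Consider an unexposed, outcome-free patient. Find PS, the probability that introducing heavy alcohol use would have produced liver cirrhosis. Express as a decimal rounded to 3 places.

PS ≈ 0.027

p₁ = P(outcome | exposed) = 220/3913 = 0.056223
p₀ = P(outcome | unexposed) = 96/3181 = 0.030179
Under exogeneity and monotonicity, PS = (p₁ − p₀) / (1 − p₀).
PS = (0.056223 − 0.030179) / (1 − 0.030179) = 0.026044 / 0.96982 ≈ 0.0269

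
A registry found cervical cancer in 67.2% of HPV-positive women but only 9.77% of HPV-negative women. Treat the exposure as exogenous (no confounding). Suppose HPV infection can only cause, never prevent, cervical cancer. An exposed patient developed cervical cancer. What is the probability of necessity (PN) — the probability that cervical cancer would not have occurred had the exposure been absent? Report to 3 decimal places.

p₁ = 0.672, p₀ = 0.0977.
Under exogeneity and monotonicity, PN = (p₁ − p₀) / p₁.
PN = (0.672 − 0.0977) / 0.672 = 0.5743 / 0.672 ≈ 0.8546

PN ≈ 0.855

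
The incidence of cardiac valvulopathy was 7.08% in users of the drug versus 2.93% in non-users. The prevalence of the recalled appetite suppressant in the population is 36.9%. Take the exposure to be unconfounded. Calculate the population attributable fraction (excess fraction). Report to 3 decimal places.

PAF ≈ 0.343

p₁ = 0.0708, p₀ = 0.0293.
Overall risk P(Y=1) = π·p₁ + (1−π)·p₀ = 0.369×0.0708 + 0.631×0.0293 = 0.044614.
Under exogeneity, PAF = [P(Y=1) − p₀] / P(Y=1).
PAF = (0.044614 − 0.0293) / 0.044614 ≈ 0.3432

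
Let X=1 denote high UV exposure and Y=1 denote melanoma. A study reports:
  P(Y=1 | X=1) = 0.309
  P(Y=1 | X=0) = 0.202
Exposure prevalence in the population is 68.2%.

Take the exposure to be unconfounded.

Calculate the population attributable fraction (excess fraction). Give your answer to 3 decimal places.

Let p₁ = 0.309, p₀ = 0.202.
Overall risk P(Y=1) = π·p₁ + (1−π)·p₀ = 0.682×0.309 + 0.318×0.202 = 0.27497.
Under exogeneity, PAF = [P(Y=1) − p₀] / P(Y=1).
PAF = (0.27497 − 0.202) / 0.27497 ≈ 0.2654

PAF ≈ 0.265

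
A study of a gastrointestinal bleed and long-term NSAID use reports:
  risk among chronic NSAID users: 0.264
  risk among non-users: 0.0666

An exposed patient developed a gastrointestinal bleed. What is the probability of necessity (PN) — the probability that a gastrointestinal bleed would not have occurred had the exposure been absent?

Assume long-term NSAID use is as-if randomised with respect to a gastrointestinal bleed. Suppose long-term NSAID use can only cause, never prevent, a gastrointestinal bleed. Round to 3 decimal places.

PN ≈ 0.748

Let p₁ = 0.264, p₀ = 0.0666.
Under exogeneity and monotonicity, PN = (p₁ − p₀) / p₁.
PN = (0.264 − 0.0666) / 0.264 = 0.1974 / 0.264 ≈ 0.7477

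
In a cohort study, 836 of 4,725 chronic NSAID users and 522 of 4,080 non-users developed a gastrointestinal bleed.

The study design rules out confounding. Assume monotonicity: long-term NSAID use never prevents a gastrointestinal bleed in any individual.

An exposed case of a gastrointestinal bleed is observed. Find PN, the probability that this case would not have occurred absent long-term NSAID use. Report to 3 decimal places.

p₁ = P(outcome | exposed) = 836/4725 = 0.17693
p₀ = P(outcome | unexposed) = 522/4080 = 0.12794
Under exogeneity and monotonicity, PN = (p₁ − p₀) / p₁.
PN = (0.17693 − 0.12794) / 0.17693 = 0.04899 / 0.17693 ≈ 0.2769

PN ≈ 0.277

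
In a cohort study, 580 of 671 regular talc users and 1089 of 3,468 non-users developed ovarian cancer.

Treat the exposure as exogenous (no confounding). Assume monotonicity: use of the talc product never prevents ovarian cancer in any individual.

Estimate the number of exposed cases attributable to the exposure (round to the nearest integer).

about 369 cases

p₁ = P(outcome | exposed) = 580/671 = 0.86438
p₀ = P(outcome | unexposed) = 1089/3468 = 0.31401
PN = (p₁ − p₀)/p₁ = (0.86438 − 0.31401) / 0.86438 ≈ 0.63672.
Attributable cases ≈ PN × (exposed cases) = 0.63672 × 580 ≈ 369.30.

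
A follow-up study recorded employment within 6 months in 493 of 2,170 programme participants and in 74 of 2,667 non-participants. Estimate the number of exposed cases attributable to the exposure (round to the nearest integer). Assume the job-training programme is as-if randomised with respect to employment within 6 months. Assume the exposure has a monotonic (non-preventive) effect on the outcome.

about 433 cases

p₁ = P(outcome | exposed) = 493/2170 = 0.22719
p₀ = P(outcome | unexposed) = 74/2667 = 0.027747
PN = (p₁ − p₀)/p₁ = (0.22719 − 0.027747) / 0.22719 ≈ 0.87787.
Attributable cases ≈ PN × (exposed cases) = 0.87787 × 493 ≈ 432.79.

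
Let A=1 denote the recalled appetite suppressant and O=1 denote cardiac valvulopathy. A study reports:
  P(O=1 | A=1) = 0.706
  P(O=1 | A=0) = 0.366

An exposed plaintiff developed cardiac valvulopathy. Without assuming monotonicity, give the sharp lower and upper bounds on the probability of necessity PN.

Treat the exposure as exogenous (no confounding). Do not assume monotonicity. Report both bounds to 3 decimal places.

Let p₁ = 0.706, p₀ = 0.366.
Under exogeneity alone the bounds on PN are max{0,(p₁−p₀)/p₁} ≤ PN ≤ min{1,(1−p₀)/p₁}.
  lower = (p₁ − p₀)/p₁ = 0.34 / 0.706 ≈ 0.4816
  upper = min{1, (1 − p₀)/p₁} = 0.634 / 0.706 ≈ 0.8980

0.482 ≤ PN ≤ 0.898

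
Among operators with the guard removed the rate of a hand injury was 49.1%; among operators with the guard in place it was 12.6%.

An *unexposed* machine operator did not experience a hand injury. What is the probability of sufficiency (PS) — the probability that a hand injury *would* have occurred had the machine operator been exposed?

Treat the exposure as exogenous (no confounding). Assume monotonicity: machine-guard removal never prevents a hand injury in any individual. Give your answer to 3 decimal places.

PS ≈ 0.418

p₁ = 0.491, p₀ = 0.126.
Under exogeneity and monotonicity, PS = (p₁ − p₀) / (1 − p₀).
PS = (0.491 − 0.126) / (1 − 0.126) = 0.365 / 0.874 ≈ 0.4176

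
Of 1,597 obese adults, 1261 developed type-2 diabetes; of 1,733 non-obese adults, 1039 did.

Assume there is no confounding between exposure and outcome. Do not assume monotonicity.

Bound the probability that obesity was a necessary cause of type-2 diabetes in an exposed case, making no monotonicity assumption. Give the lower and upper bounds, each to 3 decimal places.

0.241 ≤ PN ≤ 0.507

p₁ = P(outcome | exposed) = 1261/1597 = 0.78961
p₀ = P(outcome | unexposed) = 1039/1733 = 0.59954
Under exogeneity alone the bounds on PN are max{0,(p₁−p₀)/p₁} ≤ PN ≤ min{1,(1−p₀)/p₁}.
  lower = (p₁ − p₀)/p₁ = 0.19007 / 0.78961 ≈ 0.2407
  upper = min{1, (1 − p₀)/p₁} = 0.40046 / 0.78961 ≈ 0.5072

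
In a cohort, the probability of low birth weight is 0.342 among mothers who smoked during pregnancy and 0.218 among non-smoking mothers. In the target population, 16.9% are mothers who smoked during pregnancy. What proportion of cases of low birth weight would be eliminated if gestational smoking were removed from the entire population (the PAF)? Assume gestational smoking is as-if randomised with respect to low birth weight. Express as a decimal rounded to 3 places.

Let p₁ = 0.342, p₀ = 0.218.
Overall risk P(Y=1) = π·p₁ + (1−π)·p₀ = 0.169×0.342 + 0.831×0.218 = 0.23896.
Under exogeneity, PAF = [P(Y=1) − p₀] / P(Y=1).
PAF = (0.23896 − 0.218) / 0.23896 ≈ 0.0877

PAF ≈ 0.088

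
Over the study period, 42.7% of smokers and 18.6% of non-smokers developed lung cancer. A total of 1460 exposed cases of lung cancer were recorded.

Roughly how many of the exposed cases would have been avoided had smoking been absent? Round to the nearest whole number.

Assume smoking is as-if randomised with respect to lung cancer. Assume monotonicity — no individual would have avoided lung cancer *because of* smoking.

about 824 cases

p₁ = 0.427, p₀ = 0.186.
PN = (p₁ − p₀)/p₁ = (0.427 − 0.186) / 0.427 ≈ 0.56440.
Attributable cases ≈ PN × (exposed cases) = 0.56440 × 1460 ≈ 824.03.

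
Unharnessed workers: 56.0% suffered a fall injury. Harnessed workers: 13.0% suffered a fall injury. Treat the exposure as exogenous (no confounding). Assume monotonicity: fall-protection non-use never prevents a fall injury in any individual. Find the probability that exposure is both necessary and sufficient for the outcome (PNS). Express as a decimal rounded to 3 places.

PNS ≈ 0.430

p₁ = 0.56, p₀ = 0.13.
Under exogeneity and monotonicity, PNS = p₁ − p₀.
PNS = 0.56 − 0.13 = 0.43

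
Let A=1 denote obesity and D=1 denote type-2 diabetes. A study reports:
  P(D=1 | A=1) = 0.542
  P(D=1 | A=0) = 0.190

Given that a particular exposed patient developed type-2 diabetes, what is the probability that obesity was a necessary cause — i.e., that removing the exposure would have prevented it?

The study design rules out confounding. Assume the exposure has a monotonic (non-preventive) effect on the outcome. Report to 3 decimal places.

Let p₁ = 0.542, p₀ = 0.19.
Under exogeneity and monotonicity, PN = (p₁ − p₀) / p₁.
PN = (0.542 − 0.19) / 0.542 = 0.352 / 0.542 ≈ 0.6494

PN ≈ 0.649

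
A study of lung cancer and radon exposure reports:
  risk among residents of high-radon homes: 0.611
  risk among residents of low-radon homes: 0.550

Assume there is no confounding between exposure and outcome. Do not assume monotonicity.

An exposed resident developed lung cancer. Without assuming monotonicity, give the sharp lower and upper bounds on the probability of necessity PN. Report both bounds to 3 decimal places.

0.100 ≤ PN ≤ 0.736

Let p₁ = 0.611, p₀ = 0.55.
Under exogeneity alone the bounds on PN are max{0,(p₁−p₀)/p₁} ≤ PN ≤ min{1,(1−p₀)/p₁}.
  lower = (p₁ − p₀)/p₁ = 0.061 / 0.611 ≈ 0.0998
  upper = min{1, (1 − p₀)/p₁} = 0.45 / 0.611 ≈ 0.7365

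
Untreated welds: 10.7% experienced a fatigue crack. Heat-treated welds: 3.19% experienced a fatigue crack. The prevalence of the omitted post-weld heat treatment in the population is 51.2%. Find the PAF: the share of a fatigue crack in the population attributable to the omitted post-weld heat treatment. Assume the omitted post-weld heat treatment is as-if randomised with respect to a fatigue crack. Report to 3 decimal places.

p₁ = 0.107, p₀ = 0.0319.
Overall risk P(Y=1) = π·p₁ + (1−π)·p₀ = 0.512×0.107 + 0.488×0.0319 = 0.070351.
Under exogeneity, PAF = [P(Y=1) − p₀] / P(Y=1).
PAF = (0.070351 − 0.0319) / 0.070351 ≈ 0.5466

PAF ≈ 0.547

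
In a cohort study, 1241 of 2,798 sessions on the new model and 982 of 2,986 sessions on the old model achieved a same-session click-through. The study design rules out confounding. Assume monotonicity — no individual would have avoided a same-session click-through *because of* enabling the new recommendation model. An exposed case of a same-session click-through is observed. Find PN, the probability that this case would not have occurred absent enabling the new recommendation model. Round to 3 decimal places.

PN ≈ 0.259

p₁ = P(outcome | exposed) = 1241/2798 = 0.44353
p₀ = P(outcome | unexposed) = 982/2986 = 0.32887
Under exogeneity and monotonicity, PN = (p₁ − p₀) / p₁.
PN = (0.44353 − 0.32887) / 0.44353 = 0.11466 / 0.44353 ≈ 0.2585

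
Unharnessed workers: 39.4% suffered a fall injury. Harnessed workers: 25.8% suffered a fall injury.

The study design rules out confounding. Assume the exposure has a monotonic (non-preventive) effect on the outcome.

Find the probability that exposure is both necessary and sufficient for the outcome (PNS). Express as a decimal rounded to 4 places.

PNS ≈ 0.1360

p₁ = 0.394, p₀ = 0.258.
Under exogeneity and monotonicity, PNS = p₁ − p₀.
PNS = 0.394 − 0.258 = 0.136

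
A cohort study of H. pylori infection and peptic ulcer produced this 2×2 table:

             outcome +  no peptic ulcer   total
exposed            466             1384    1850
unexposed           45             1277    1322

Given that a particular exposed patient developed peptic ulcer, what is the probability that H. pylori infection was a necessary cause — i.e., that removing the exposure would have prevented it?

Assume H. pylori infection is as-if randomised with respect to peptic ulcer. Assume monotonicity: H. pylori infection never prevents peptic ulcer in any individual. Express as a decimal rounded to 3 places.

PN ≈ 0.865

p₁ = P(outcome | exposed) = 466/1850 = 0.25189
p₀ = P(outcome | unexposed) = 45/1322 = 0.034039
Under exogeneity and monotonicity, PN = (p₁ − p₀) / p₁.
PN = (0.25189 − 0.034039) / 0.25189 = 0.21785 / 0.25189 ≈ 0.8649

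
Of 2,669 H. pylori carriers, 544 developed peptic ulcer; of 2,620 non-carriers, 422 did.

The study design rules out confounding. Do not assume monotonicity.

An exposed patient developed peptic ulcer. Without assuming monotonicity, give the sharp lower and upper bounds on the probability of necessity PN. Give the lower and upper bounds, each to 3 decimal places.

0.210 ≤ PN ≤ 1.000

p₁ = P(outcome | exposed) = 544/2669 = 0.20382
p₀ = P(outcome | unexposed) = 422/2620 = 0.16107
Under exogeneity alone the bounds on PN are max{0,(p₁−p₀)/p₁} ≤ PN ≤ min{1,(1−p₀)/p₁}.
  lower = (p₁ − p₀)/p₁ = 0.042753 / 0.20382 ≈ 0.2098
  upper = min{1, (1 − p₀)/p₁} = 0.83893 / 0.20382 ≈ 4.1160 → capped at 1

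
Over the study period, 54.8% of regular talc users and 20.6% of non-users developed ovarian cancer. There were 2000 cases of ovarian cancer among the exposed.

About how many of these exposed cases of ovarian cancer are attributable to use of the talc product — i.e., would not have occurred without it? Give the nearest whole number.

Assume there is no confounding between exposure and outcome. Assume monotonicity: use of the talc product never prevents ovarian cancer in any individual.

about 1248 cases

p₁ = 0.548, p₀ = 0.206.
PN = (p₁ − p₀)/p₁ = (0.548 − 0.206) / 0.548 ≈ 0.62409.
Attributable cases ≈ PN × (exposed cases) = 0.62409 × 2000 ≈ 1248.18.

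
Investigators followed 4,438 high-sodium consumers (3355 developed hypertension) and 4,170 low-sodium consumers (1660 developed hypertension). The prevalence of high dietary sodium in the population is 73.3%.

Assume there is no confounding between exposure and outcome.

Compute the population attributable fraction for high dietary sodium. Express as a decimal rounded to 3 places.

p₁ = P(outcome | exposed) = 3355/4438 = 0.75597
p₀ = P(outcome | unexposed) = 1660/4170 = 0.39808
Overall risk P(Y=1) = π·p₁ + (1−π)·p₀ = 0.733×0.75597 + 0.267×0.39808 = 0.66041.
Under exogeneity, PAF = [P(Y=1) − p₀] / P(Y=1).
PAF = (0.66041 − 0.39808) / 0.66041 ≈ 0.3972

PAF ≈ 0.397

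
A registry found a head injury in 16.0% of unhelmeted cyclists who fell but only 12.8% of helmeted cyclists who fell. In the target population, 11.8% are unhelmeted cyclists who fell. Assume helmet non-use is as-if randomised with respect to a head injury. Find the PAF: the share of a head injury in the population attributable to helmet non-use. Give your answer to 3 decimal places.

PAF ≈ 0.029

p₁ = 0.16, p₀ = 0.128.
Overall risk P(Y=1) = π·p₁ + (1−π)·p₀ = 0.118×0.16 + 0.882×0.128 = 0.13178.
Under exogeneity, PAF = [P(Y=1) − p₀] / P(Y=1).
PAF = (0.13178 − 0.128) / 0.13178 ≈ 0.0287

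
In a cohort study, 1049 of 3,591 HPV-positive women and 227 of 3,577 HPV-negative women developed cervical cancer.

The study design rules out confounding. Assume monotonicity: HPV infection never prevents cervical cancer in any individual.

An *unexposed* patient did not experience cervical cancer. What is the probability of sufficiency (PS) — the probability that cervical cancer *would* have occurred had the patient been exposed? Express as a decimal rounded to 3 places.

PS ≈ 0.244

p₁ = P(outcome | exposed) = 1049/3591 = 0.29212
p₀ = P(outcome | unexposed) = 227/3577 = 0.063461
Under exogeneity and monotonicity, PS = (p₁ − p₀) / (1 − p₀).
PS = (0.29212 − 0.063461) / (1 − 0.063461) = 0.22866 / 0.93654 ≈ 0.2442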